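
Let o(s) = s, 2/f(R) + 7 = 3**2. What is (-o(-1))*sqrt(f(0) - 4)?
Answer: I*sqrt(3) ≈ 1.732*I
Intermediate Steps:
f(R) = 1 (f(R) = 2/(-7 + 3**2) = 2/(-7 + 9) = 2/2 = 2*(1/2) = 1)
(-o(-1))*sqrt(f(0) - 4) = (-1*(-1))*sqrt(1 - 4) = 1*sqrt(-3) = 1*(I*sqrt(3)) = I*sqrt(3)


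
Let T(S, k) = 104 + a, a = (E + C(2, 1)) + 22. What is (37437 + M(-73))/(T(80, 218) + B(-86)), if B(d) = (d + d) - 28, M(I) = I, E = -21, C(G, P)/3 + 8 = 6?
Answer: -37364/101 ≈ -369.94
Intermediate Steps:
C(G, P) = -6 (C(G, P) = -24 + 3*6 = -24 + 18 = -6)
a = -5 (a = (-21 - 6) + 22 = -27 + 22 = -5)
T(S, k) = 99 (T(S, k) = 104 - 5 = 99)
B(d) = -28 + 2*d (B(d) = 2*d - 28 = -28 + 2*d)
(37437 + M(-73))/(T(80, 218) + B(-86)) = (37437 - 73)/(99 + (-28 + 2*(-86))) = 37364/(99 + (-28 - 172)) = 37364/(99 - 200) = 37364/(-101) = 37364*(-1/101) = -37364/101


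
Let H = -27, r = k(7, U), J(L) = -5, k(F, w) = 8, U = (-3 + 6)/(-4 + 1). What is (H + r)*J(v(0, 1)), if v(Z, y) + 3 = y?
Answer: 95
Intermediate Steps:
v(Z, y) = -3 + y
U = -1 (U = 3/(-3) = 3*(-⅓) = -1)
r = 8
(H + r)*J(v(0, 1)) = (-27 + 8)*(-5) = -19*(-5) = 95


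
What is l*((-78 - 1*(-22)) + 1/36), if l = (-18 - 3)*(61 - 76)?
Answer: -70525/4 ≈ -17631.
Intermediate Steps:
l = 315 (l = -21*(-15) = 315)
l*((-78 - 1*(-22)) + 1/36) = 315*((-78 - 1*(-22)) + 1/36) = 315*((-78 + 22) + 1/36) = 315*(-56 + 1/36) = 315*(-2015/36) = -70525/4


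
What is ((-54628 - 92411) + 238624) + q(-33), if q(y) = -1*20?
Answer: 91565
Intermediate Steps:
q(y) = -20
((-54628 - 92411) + 238624) + q(-33) = ((-54628 - 92411) + 238624) - 20 = (-147039 + 238624) - 20 = 91585 - 20 = 91565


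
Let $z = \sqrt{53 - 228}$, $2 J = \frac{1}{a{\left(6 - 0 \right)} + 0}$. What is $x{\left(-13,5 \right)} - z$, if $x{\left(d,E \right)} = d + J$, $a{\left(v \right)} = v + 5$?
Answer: $- \frac{285}{22} - 5 i \sqrt{7} \approx -12.955 - 13.229 i$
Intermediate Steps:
$a{\left(v \right)} = 5 + v$
$J = \frac{1}{22}$ ($J = \frac{1}{2 \left(\left(5 + \left(6 - 0\right)\right) + 0\right)} = \frac{1}{2 \left(\left(5 + \left(6 + 0\right)\right) + 0\right)} = \frac{1}{2 \left(\left(5 + 6\right) + 0\right)} = \frac{1}{2 \left(11 + 0\right)} = \frac{1}{2 \cdot 11} = \frac{1}{2} \cdot \frac{1}{11} = \frac{1}{22} \approx 0.045455$)
$x{\left(d,E \right)} = \frac{1}{22} + d$ ($x{\left(d,E \right)} = d + \frac{1}{22} = \frac{1}{22} + d$)
$z = 5 i \sqrt{7}$ ($z = \sqrt{-175} = 5 i \sqrt{7} \approx 13.229 i$)
$x{\left(-13,5 \right)} - z = \left(\frac{1}{22} - 13\right) - 5 i \sqrt{7} = - \frac{285}{22} - 5 i \sqrt{7}$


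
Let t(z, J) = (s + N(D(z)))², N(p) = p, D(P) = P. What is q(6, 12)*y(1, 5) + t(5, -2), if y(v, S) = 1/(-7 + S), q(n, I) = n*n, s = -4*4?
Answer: 103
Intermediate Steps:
s = -16
q(n, I) = n²
t(z, J) = (-16 + z)²
q(6, 12)*y(1, 5) + t(5, -2) = 6²/(-7 + 5) + (-16 + 5)² = 36/(-2) + (-11)² = 36*(-½) + 121 = -18 + 121 = 103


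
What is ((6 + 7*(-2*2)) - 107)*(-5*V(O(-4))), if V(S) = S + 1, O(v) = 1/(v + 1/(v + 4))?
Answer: 645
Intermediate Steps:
O(v) = 1/(v + 1/(4 + v))
V(S) = 1 + S
((6 + 7*(-2*2)) - 107)*(-5*V(O(-4))) = ((6 + 7*(-2*2)) - 107)*(-5*(1 + (4 - 4)/(1 + (-4)² + 4*(-4)))) = ((6 + 7*(-4)) - 107)*(-5*(1 + 0/(1 + 16 - 16))) = ((6 - 28) - 107)*(-5*(1 + 0/1)) = (-22 - 107)*(-5*(1 + 1*0)) = -(-645)*(1 + 0) = -(-645) = -129*(-5) = 645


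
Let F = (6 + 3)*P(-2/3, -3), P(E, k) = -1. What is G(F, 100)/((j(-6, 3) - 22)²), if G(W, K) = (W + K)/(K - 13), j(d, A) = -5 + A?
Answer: 91/50112 ≈ 0.0018159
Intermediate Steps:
F = -9 (F = (6 + 3)*(-1) = 9*(-1) = -9)
G(W, K) = (K + W)/(-13 + K)
G(F, 100)/((j(-6, 3) - 22)²) = ((100 - 9)/(-13 + 100))/(((-5 + 3) - 22)²) = (91/87)/((-2 - 22)²) = ((1/87)*91)/((-24)²) = (91/87)/576 = (91/87)*(1/576) = 91/50112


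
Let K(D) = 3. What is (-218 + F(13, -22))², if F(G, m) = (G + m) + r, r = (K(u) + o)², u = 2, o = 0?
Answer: 47524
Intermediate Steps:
r = 9 (r = (3 + 0)² = 3² = 9)
F(G, m) = 9 + G + m (F(G, m) = (G + m) + 9 = 9 + G + m)
(-218 + F(13, -22))² = (-218 + (9 + 13 - 22))² = (-218 + 0)² = (-218)² = 47524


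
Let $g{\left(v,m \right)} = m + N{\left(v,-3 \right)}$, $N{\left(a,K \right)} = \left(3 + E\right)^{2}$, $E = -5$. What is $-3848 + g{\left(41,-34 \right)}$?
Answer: $-3878$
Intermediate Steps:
$N{\left(a,K \right)} = 4$ ($N{\left(a,K \right)} = \left(3 - 5\right)^{2} = \left(-2\right)^{2} = 4$)
$g{\left(v,m \right)} = 4 + m$ ($g{\left(v,m \right)} = m + 4 = 4 + m$)
$-3848 + g{\left(41,-34 \right)} = -3848 + \left(4 - 34\right) = -3848 - 30 = -3878$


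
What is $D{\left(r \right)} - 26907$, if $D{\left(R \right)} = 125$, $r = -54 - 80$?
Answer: $-26782$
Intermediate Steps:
$r = -134$
$D{\left(r \right)} - 26907 = 125 - 26907 = -26782$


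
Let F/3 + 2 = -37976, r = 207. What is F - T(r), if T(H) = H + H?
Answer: -114348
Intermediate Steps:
T(H) = 2*H
F = -113934 (F = -6 + 3*(-37976) = -6 - 113928 = -113934)
F - T(r) = -113934 - 2*207 = -113934 - 1*414 = -113934 - 414 = -114348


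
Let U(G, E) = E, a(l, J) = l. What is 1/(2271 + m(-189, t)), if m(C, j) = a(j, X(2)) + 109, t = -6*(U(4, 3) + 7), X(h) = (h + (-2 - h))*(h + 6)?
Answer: 1/2320 ≈ 0.00043103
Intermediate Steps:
X(h) = -12 - 2*h (X(h) = -2*(6 + h) = -12 - 2*h)
t = -60 (t = -6*(3 + 7) = -6*10 = -60)
m(C, j) = 109 + j (m(C, j) = j + 109 = 109 + j)
1/(2271 + m(-189, t)) = 1/(2271 + (109 - 60)) = 1/(2271 + 49) = 1/2320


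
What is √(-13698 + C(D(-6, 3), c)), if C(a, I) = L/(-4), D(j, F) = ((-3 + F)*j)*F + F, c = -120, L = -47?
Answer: I*√54745/2 ≈ 116.99*I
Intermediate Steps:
D(j, F) = F + F*j*(-3 + F) (D(j, F) = (j*(-3 + F))*F + F = F*j*(-3 + F) + F = F + F*j*(-3 + F))
C(a, I) = 47/4 (C(a, I) = -47/(-4) = -47*(-¼) = 47/4)
√(-13698 + C(D(-6, 3), c)) = √(-13698 + 47/4) = √(-54745/4) = I*√54745/2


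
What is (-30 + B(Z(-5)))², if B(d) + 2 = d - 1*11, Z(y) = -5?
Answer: 2304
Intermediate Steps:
B(d) = -13 + d (B(d) = -2 + (d - 1*11) = -2 + (d - 11) = -2 + (-11 + d) = -13 + d)
(-30 + B(Z(-5)))² = (-30 + (-13 - 5))² = (-30 - 18)² = (-48)² = 2304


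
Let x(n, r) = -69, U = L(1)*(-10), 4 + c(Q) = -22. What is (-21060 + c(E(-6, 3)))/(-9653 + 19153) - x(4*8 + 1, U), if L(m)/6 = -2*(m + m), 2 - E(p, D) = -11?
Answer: 317207/4750 ≈ 66.780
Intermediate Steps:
E(p, D) = 13 (E(p, D) = 2 - 1*(-11) = 2 + 11 = 13)
c(Q) = -26 (c(Q) = -4 - 22 = -26)
L(m) = -24*m (L(m) = 6*(-2*(m + m)) = 6*(-4*m) = -24*m)
U = 240 (U = -24*1*(-10) = -24*(-10) = 240)
(-21060 + c(E(-6, 3)))/(-9653 + 19153) - x(4*8 + 1, U) = (-21060 - 26)/(-9653 + 19153) - 1*(-69) = -21086/9500 + 69 = -21086*1/9500 + 69 = -10543/4750 + 69 = 317207/4750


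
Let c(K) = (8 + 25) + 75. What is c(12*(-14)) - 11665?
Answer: -11557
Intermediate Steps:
c(K) = 108 (c(K) = 33 + 75 = 108)
c(12*(-14)) - 11665 = 108 - 11665 = -11557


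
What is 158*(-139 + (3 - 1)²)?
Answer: -21330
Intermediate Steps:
158*(-139 + (3 - 1)²) = 158*(-139 + 2²) = 158*(-139 + 4) = 158*(-135) = -21330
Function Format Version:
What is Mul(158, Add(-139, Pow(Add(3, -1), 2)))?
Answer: -21330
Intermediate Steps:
Mul(158, Add(-139, Pow(Add(3, -1), 2))) = Mul(158, Add(-139, Pow(2, 2))) = Mul(158, Add(-139, 4)) = Mul(158, -135) = -21330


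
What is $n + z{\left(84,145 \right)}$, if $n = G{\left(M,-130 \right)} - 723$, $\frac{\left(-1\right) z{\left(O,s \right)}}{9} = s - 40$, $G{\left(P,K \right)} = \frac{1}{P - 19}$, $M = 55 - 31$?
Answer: $- \frac{8339}{5} \approx -1667.8$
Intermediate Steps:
$M = 24$ ($M = 55 - 31 = 24$)
$G{\left(P,K \right)} = \frac{1}{-19 + P}$
$z{\left(O,s \right)} = 360 - 9 s$ ($z{\left(O,s \right)} = - 9 \left(s - 40\right) = - 9 \left(-40 + s\right) = 360 - 9 s$)
$n = - \frac{3614}{5}$ ($n = \frac{1}{-19 + 24} - 723 = \frac{1}{5} - 723 = - \frac{3614}{5} \approx -722.8$)
$n + z{\left(84,145 \right)} = - \frac{3614}{5} + \left(360 - 1305\right) = - \frac{3614}{5} - 945 = - \frac{8339}{5}$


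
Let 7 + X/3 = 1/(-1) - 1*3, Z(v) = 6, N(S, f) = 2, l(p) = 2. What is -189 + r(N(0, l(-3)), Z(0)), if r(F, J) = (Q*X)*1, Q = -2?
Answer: -123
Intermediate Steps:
X = -33 (X = -21 + 3*(1/(-1) - 1*3) = -21 + 3*(-1 - 3) = -21 + 3*(-4) = -21 - 12 = -33)
r(F, J) = 66 (r(F, J) = -2*(-33)*1 = 66*1 = 66)
-189 + r(N(0, l(-3)), Z(0)) = -189 + 66 = -123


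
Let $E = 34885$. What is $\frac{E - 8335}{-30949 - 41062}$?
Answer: $- \frac{26550}{72011} \approx -0.36869$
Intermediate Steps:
$\frac{E - 8335}{-30949 - 41062} = \frac{34885 - 8335}{-30949 - 41062} = \frac{26550}{-72011} = 26550 \left(- \frac{1}{72011}\right) = - \frac{26550}{72011}$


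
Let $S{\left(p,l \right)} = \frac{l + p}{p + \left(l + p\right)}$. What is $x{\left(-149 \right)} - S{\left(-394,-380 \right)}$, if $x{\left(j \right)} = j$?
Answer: $- \frac{87403}{584} \approx -149.66$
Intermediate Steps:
$S{\left(p,l \right)} = \frac{l + p}{l + 2 p}$
$x{\left(-149 \right)} - S{\left(-394,-380 \right)} = -149 - \frac{-380 - 394}{-380 + 2 \left(-394\right)} = -149 - \frac{1}{-380 - 788} \left(-774\right) = -149 - \frac{1}{-1168} \left(-774\right) = -149 - \left(- \frac{1}{1168}\right) \left(-774\right) = -149 - \frac{387}{584} = - \frac{87403}{584}$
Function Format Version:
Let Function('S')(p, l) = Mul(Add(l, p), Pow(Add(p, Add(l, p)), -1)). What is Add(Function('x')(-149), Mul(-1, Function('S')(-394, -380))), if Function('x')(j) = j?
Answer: Rational(-87403, 584) ≈ -149.66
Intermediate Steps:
Function('S')(p, l) = Mul(Pow(Add(l, Mul(2, p)), -1), Add(l, p)) (Function('S')(p, l) = Mul(Add(l, p), Pow(Add(l, Mul(2, p)), -1)) = Mul(Pow(Add(l, Mul(2, p)), -1), Add(l, p)))
Add(Function('x')(-149), Mul(-1, Function('S')(-394, -380))) = Add(-149, Mul(-1, Mul(Pow(Add(-380, Mul(2, -394)), -1), Add(-380, -394)))) = Add(-149, Mul(-1, Mul(Pow(Add(-380, -788), -1), -774))) = Add(-149, Mul(-1, Mul(Pow(-1168, -1), -774))) = Add(-149, Mul(-1, Mul(Rational(-1, 1168), -774))) = Add(-149, Mul(-1, Rational(387, 584))) = Add(-149, Rational(-387, 584)) = Rational(-87403, 584)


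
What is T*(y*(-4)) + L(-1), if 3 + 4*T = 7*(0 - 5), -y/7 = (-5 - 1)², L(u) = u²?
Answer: -9575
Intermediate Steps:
y = -252 (y = -7*(-5 - 1)² = -7*(-6)² = -7*36 = -252)
T = -19/2 (T = -¾ + (7*(0 - 5))/4 = -¾ + (7*(-5))/4 = -¾ + (¼)*(-35) = -¾ - 35/4 = -19/2 ≈ -9.5000)
T*(y*(-4)) + L(-1) = -(-2394)*(-4) + (-1)² = -19/2*1008 + 1 = -9576 + 1 = -9575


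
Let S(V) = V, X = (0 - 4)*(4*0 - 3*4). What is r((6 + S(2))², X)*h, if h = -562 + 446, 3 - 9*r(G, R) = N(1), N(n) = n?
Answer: -232/9 ≈ -25.778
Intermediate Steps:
X = 48 (X = -4*(0 - 12) = -4*(-12) = 48)
r(G, R) = 2/9 (r(G, R) = ⅓ - ⅑*1 = ⅓ - ⅑ = 2/9)
h = -116
r((6 + S(2))², X)*h = (2/9)*(-116) = -232/9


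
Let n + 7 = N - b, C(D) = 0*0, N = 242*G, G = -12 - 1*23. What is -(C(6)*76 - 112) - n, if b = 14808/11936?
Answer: 12816639/1492 ≈ 8590.2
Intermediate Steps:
G = -35 (G = -12 - 23 = -35)
N = -8470 (N = 242*(-35) = -8470)
b = 1851/1492 (b = 14808*(1/11936) = 1851/1492 ≈ 1.2406)
C(D) = 0
n = -12649535/1492 (n = -7 + (-8470 - 1*1851/1492) = -7 + (-8470 - 1851/1492) = -7 - 12639091/1492 = -12649535/1492 ≈ -8478.2)
-(C(6)*76 - 112) - n = -(0*76 - 112) - 1*(-12649535/1492) = -(0 - 112) + 12649535/1492 = -1*(-112) + 12649535/1492 = 112 + 12649535/1492 = 12816639/1492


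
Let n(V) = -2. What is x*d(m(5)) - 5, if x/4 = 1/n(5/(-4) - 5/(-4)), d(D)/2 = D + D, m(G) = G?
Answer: -45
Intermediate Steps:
d(D) = 4*D (d(D) = 2*(D + D) = 2*(2*D) = 4*D)
x = -2 (x = 4/(-2) = 4*(-½) = -2)
x*d(m(5)) - 5 = -8*5 - 5 = -2*20 - 5 = -40 - 5 = -45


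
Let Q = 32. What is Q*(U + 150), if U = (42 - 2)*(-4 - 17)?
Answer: -22080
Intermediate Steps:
U = -840 (U = 40*(-21) = -840)
Q*(U + 150) = 32*(-840 + 150) = 32*(-690) = -22080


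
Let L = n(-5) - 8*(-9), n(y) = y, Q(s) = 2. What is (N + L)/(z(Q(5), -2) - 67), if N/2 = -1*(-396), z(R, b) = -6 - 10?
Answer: -859/83 ≈ -10.349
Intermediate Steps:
z(R, b) = -16
N = 792 (N = 2*(-1*(-396)) = 2*396 = 792)
L = 67 (L = -5 - 8*(-9) = -5 + 72 = 67)
(N + L)/(z(Q(5), -2) - 67) = (792 + 67)/(-16 - 67) = 859/(-83) = 859*(-1/83) = -859/83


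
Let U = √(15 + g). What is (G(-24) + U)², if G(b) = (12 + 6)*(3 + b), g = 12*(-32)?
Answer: 142515 - 2268*I*√41 ≈ 1.4252e+5 - 14522.0*I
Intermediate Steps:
g = -384
G(b) = 54 + 18*b (G(b) = 18*(3 + b) = 54 + 18*b)
U = 3*I*√41 (U = √(15 - 384) = √(-369) = 3*I*√41 ≈ 19.209*I)
(G(-24) + U)² = ((54 + 18*(-24)) + 3*I*√41)² = ((54 - 432) + 3*I*√41)² = (-378 + 3*I*√41)²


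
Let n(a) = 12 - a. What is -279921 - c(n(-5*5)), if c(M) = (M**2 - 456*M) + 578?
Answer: -264996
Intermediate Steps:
c(M) = 578 + M**2 - 456*M
-279921 - c(n(-5*5)) = -279921 - (578 + (12 - (-5)*5)**2 - 456*(12 - (-5)*5)) = -279921 - (578 + (12 - 1*(-25))**2 - 456*(12 - 1*(-25))) = -279921 - (578 + (12 + 25)**2 - 456*(12 + 25)) = -279921 - (578 + 37**2 - 456*37) = -279921 - (578 + 1369 - 16872) = -279921 - 1*(-14925) = -279921 + 14925 = -264996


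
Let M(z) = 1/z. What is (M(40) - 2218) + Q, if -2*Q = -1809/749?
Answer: -66414351/29960 ≈ -2216.8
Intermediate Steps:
Q = 1809/1498 (Q = -(-1809)/(2*749) = -½*(-1809/749) = 1809/1498 ≈ 1.2076)
(M(40) - 2218) + Q = (1/40 - 2218) + 1809/1498 = -88719/40 + 1809/1498 = -66414351/29960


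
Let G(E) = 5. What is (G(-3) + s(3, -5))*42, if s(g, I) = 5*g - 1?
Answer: 798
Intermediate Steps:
s(g, I) = -1 + 5*g
(G(-3) + s(3, -5))*42 = (5 + (-1 + 5*3))*42 = (5 + (-1 + 15))*42 = (5 + 14)*42 = 19*42 = 798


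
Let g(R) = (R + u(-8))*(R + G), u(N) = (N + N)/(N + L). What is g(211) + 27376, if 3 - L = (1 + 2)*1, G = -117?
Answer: 47398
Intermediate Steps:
L = 0 (L = 3 - (1 + 2) = 3 - 3 = 0)
u(N) = 2 (u(N) = (N + N)/(N + 0) = (2*N)/N = 2)
g(R) = (-117 + R)*(2 + R) (g(R) = (R + 2)*(R - 117) = (2 + R)*(-117 + R) = (-117 + R)*(2 + R))
g(211) + 27376 = (-234 + 211² - 115*211) + 27376 = (-234 + 44521 - 24265) + 27376 = 20022 + 27376 = 47398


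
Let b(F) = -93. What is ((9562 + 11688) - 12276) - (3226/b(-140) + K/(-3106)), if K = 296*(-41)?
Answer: 1300551500/144429 ≈ 9004.8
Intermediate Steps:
K = -12136
((9562 + 11688) - 12276) - (3226/b(-140) + K/(-3106)) = ((9562 + 11688) - 12276) - (3226/(-93) - 12136/(-3106)) = (21250 - 12276) - (3226*(-1/93) - 12136*(-1/3106)) = 8974 - (-3226/93 + 6068/1553) = 8974 - 1*(-4445654/144429) = 8974 + 4445654/144429 = 1300551500/144429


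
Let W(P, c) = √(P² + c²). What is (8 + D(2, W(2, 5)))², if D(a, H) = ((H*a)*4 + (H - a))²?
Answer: 5611905 - 169992*√29 ≈ 4.6965e+6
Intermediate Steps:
D(a, H) = (H - a + 4*H*a)² (D(a, H) = (4*H*a + (H - a))² = (H - a + 4*H*a)²)
(8 + D(2, W(2, 5)))² = (8 + (√(2² + 5²) - 1*2 + 4*√(2² + 5²)*2)²)² = (8 + (√(4 + 25) - 2 + 4*√(4 + 25)*2)²)² = (8 + (√29 - 2 + 4*√29*2)²)² = (8 + (√29 - 2 + 8*√29)²)² = (8 + (-2 + 9*√29)²)²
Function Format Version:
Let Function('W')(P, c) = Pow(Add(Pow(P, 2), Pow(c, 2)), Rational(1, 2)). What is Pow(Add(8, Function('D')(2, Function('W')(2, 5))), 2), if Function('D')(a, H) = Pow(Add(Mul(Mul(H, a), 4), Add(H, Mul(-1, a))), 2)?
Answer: Add(5611905, Mul(-169992, Pow(29, Rational(1, 2)))) ≈ 4.6965e+6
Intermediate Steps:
Function('D')(a, H) = Pow(Add(H, Mul(-1, a), Mul(4, H, a)), 2) (Function('D')(a, H) = Pow(Add(Mul(4, H, a), Add(H, Mul(-1, a))), 2) = Pow(Add(H, Mul(-1, a), Mul(4, H, a)), 2))
Pow(Add(8, Function('D')(2, Function('W')(2, 5))), 2) = Pow(Add(8, Pow(Add(Pow(Add(Pow(2, 2), Pow(5, 2)), Rational(1, 2)), Mul(-1, 2), Mul(4, Pow(Add(Pow(2, 2), Pow(5, 2)), Rational(1, 2)), 2)), 2)), 2) = Pow(Add(8, Pow(Add(Pow(Add(4, 25), Rational(1, 2)), -2, Mul(4, Pow(Add(4, 25), Rational(1, 2)), 2)), 2)), 2) = Pow(Add(8, Pow(Add(Pow(29, Rational(1, 2)), -2, Mul(4, Pow(29, Rational(1, 2)), 2)), 2)), 2) = Pow(Add(8, Pow(Add(Pow(29, Rational(1, 2)), -2, Mul(8, Pow(29, Rational(1, 2)))), 2)), 2) = Pow(Add(8, Pow(Add(-2, Mul(9, Pow(29, Rational(1, 2)))), 2)), 2)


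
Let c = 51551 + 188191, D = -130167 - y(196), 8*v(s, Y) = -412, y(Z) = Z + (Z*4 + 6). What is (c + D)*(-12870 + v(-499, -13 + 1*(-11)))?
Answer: -2806265527/2 ≈ -1.4031e+9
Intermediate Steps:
y(Z) = 6 + 5*Z (y(Z) = Z + (4*Z + 6) = Z + (6 + 4*Z) = 6 + 5*Z)
v(s, Y) = -103/2 (v(s, Y) = (⅛)*(-412) = -103/2)
D = -131153 (D = -130167 - (6 + 5*196) = -130167 - (6 + 980) = -130167 - 1*986 = -130167 - 986 = -131153)
c = 239742
(c + D)*(-12870 + v(-499, -13 + 1*(-11))) = (239742 - 131153)*(-12870 - 103/2) = 108589*(-25843/2) = -2806265527/2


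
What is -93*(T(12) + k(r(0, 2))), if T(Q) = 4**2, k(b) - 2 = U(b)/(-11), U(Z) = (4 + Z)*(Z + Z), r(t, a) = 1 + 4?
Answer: -10044/11 ≈ -913.09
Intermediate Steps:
r(t, a) = 5
U(Z) = 2*Z*(4 + Z) (U(Z) = (4 + Z)*(2*Z) = 2*Z*(4 + Z))
k(b) = 2 - 2*b*(4 + b)/11 (k(b) = 2 + (2*b*(4 + b))/(-11) = 2 + (2*b*(4 + b))*(-1/11) = 2 - 2*b*(4 + b)/11)
T(Q) = 16
-93*(T(12) + k(r(0, 2))) = -93*(16 + (2 - 2/11*5*(4 + 5))) = -93*(16 + (2 - 2/11*5*9)) = -93*(16 + (2 - 90/11)) = -93*(16 - 68/11) = -93*108/11 = -10044/11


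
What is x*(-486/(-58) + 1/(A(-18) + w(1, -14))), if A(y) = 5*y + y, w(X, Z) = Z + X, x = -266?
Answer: -7813484/3509 ≈ -2226.7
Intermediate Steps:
w(X, Z) = X + Z
A(y) = 6*y
x*(-486/(-58) + 1/(A(-18) + w(1, -14))) = -266*(-486/(-58) + 1/(6*(-18) + (1 - 14))) = -266*(-486*(-1/58) + 1/(-108 - 13)) = -266*(243/29 + 1/(-121)) = -266*(243/29 - 1/121) = -266*29374/3509 = -7813484/3509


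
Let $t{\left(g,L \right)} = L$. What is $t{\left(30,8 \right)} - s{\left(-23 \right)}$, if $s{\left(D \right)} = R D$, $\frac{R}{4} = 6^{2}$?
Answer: $3320$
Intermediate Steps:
$R = 144$ ($R = 4 \cdot 6^{2} = 4 \cdot 36 = 144$)
$s{\left(D \right)} = 144 D$
$t{\left(30,8 \right)} - s{\left(-23 \right)} = 8 - 144 \left(-23\right) = 8 - -3312 = 8 + 3312 = 3320$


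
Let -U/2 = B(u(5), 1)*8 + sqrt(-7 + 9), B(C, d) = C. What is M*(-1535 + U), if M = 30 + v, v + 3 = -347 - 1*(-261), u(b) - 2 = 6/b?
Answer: 467929/5 + 118*sqrt(2) ≈ 93753.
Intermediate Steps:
u(b) = 2 + 6/b
v = -89 (v = -3 + (-347 - 1*(-261)) = -3 + (-347 + 261) = -3 - 86 = -89)
M = -59 (M = 30 - 89 = -59)
U = -256/5 - 2*sqrt(2) (U = -2*((2 + 6/5)*8 + sqrt(-7 + 9)) = -2*((2 + 6*(1/5))*8 + sqrt(2)) = -2*((2 + 6/5)*8 + sqrt(2)) = -2*((16/5)*8 + sqrt(2)) = -2*(128/5 + sqrt(2)) = -256/5 - 2*sqrt(2) ≈ -54.028)
M*(-1535 + U) = -59*(-1535 + (-256/5 - 2*sqrt(2))) = -59*(-7931/5 - 2*sqrt(2)) = 467929/5 + 118*sqrt(2)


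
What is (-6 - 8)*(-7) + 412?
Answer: 510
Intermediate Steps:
(-6 - 8)*(-7) + 412 = -14*(-7) + 412 = 98 + 412 = 510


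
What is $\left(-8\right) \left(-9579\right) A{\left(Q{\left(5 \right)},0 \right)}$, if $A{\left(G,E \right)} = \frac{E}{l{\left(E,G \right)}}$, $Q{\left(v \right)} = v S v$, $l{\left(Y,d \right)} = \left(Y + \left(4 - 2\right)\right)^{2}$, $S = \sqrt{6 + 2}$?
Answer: $0$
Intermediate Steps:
$S = 2 \sqrt{2}$ ($S = \sqrt{8} = 2 \sqrt{2} \approx 2.8284$)
$l{\left(Y,d \right)} = \left(2 + Y\right)^{2}$ ($l{\left(Y,d \right)} = \left(Y + 2\right)^{2} = \left(2 + Y\right)^{2}$)
$Q{\left(v \right)} = 2 \sqrt{2} v^{2}$ ($Q{\left(v \right)} = v 2 \sqrt{2} v = 2 v \sqrt{2} v = 2 \sqrt{2} v^{2}$)
$A{\left(G,E \right)} = \frac{E}{\left(2 + E\right)^{2}}$
$\left(-8\right) \left(-9579\right) A{\left(Q{\left(5 \right)},0 \right)} = \left(-8\right) \left(-9579\right) \frac{0}{\left(2 + 0\right)^{2}} = 76632 \cdot \frac{0}{4} = 76632 \cdot 0 \cdot \frac{1}{4} = 76632 \cdot 0 = 0$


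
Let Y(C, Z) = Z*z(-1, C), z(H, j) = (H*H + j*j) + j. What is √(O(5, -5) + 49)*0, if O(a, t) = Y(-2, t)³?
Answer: 0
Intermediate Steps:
z(H, j) = j + H² + j² (z(H, j) = (H² + j²) + j = j + H² + j²)
Y(C, Z) = Z*(1 + C + C²) (Y(C, Z) = Z*(C + (-1)² + C²) = Z*(C + 1 + C²) = Z*(1 + C + C²))
O(a, t) = 27*t³ (O(a, t) = (t*(1 - 2 + (-2)²))³ = (t*(1 - 2 + 4))³ = (t*3)³ = (3*t)³ = 27*t³)
√(O(5, -5) + 49)*0 = √(27*(-5)³ + 49)*0 = √(27*(-125) + 49)*0 = √(-3375 + 49)*0 = √(-3326)*0 = (I*√3326)*0 = 0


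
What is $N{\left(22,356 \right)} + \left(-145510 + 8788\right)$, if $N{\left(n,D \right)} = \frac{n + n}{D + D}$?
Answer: $- \frac{24336505}{178} \approx -1.3672 \cdot 10^{5}$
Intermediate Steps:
$N{\left(n,D \right)} = \frac{n}{D}$ ($N{\left(n,D \right)} = \frac{2 n}{2 D} = 2 n \frac{1}{2 D} = \frac{n}{D}$)
$N{\left(22,356 \right)} + \left(-145510 + 8788\right) = \frac{22}{356} + \left(-145510 + 8788\right) = 22 \cdot \frac{1}{356} - 136722 = \frac{11}{178} - 136722 = - \frac{24336505}{178}$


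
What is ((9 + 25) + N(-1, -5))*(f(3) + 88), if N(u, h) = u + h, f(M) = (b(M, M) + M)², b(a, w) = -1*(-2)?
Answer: 3164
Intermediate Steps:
b(a, w) = 2
f(M) = (2 + M)²
N(u, h) = h + u
((9 + 25) + N(-1, -5))*(f(3) + 88) = ((9 + 25) + (-5 - 1))*((2 + 3)² + 88) = (34 - 6)*(5² + 88) = 28*(25 + 88) = 28*113 = 3164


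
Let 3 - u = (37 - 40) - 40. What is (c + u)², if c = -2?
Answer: 1936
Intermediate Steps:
u = 46 (u = 3 - ((37 - 40) - 40) = 3 - (-3 - 40) = 3 - 1*(-43) = 3 + 43 = 46)
(c + u)² = (-2 + 46)² = 44² = 1936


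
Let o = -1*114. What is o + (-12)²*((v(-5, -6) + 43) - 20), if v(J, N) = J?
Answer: 2478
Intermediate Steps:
o = -114
o + (-12)²*((v(-5, -6) + 43) - 20) = -114 + (-12)²*((-5 + 43) - 20) = -114 + 144*(38 - 20) = -114 + 144*18 = -114 + 2592 = 2478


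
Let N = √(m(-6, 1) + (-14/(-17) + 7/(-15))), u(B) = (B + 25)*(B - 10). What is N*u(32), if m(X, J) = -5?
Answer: 1672*I*√18870/85 ≈ 2702.1*I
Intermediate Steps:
u(B) = (-10 + B)*(25 + B) (u(B) = (25 + B)*(-10 + B) = (-10 + B)*(25 + B))
N = 4*I*√18870/255 (N = √(-5 + (-14/(-17) + 7/(-15))) = √(-5 + (-14*(-1/17) + 7*(-1/15))) = √(-5 + (14/17 - 7/15)) = √(-5 + 91/255) = √(-1184/255) = 4*I*√18870/255 ≈ 2.1548*I)
N*u(32) = (4*I*√18870/255)*(-250 + 32² + 15*32) = (4*I*√18870/255)*(-250 + 1024 + 480) = (4*I*√18870/255)*1254 = 1672*I*√18870/85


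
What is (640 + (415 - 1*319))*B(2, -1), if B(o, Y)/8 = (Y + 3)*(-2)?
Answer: -23552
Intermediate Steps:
B(o, Y) = -48 - 16*Y (B(o, Y) = 8*((Y + 3)*(-2)) = 8*((3 + Y)*(-2)) = 8*(-6 - 2*Y) = -48 - 16*Y)
(640 + (415 - 1*319))*B(2, -1) = (640 + (415 - 1*319))*(-48 - 16*(-1)) = (640 + (415 - 319))*(-48 + 16) = (640 + 96)*(-32) = 736*(-32) = -23552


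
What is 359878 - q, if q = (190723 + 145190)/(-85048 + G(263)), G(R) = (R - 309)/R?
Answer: 2683240229793/7455890 ≈ 3.5988e+5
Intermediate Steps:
G(R) = (-309 + R)/R
q = -29448373/7455890 (q = (190723 + 145190)/(-85048 + (-309 + 263)/263) = 335913/(-85048 + (1/263)*(-46)) = 335913/(-85048 - 46/263) = 335913/(-22367670/263) = 335913*(-263/22367670) = -29448373/7455890 ≈ -3.9497)
359878 - q = 359878 - 1*(-29448373/7455890) = 359878 + 29448373/7455890 = 2683240229793/7455890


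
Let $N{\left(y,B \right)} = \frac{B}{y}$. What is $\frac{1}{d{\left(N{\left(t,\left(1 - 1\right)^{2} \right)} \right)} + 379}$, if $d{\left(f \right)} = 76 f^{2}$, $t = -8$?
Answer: $\frac{1}{379} \approx 0.0026385$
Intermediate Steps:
$\frac{1}{d{\left(N{\left(t,\left(1 - 1\right)^{2} \right)} \right)} + 379} = \frac{1}{76 \left(\frac{\left(1 - 1\right)^{2}}{-8}\right)^{2} + 379} = \frac{1}{76 \left(0^{2} \left(- \frac{1}{8}\right)\right)^{2} + 379} = \frac{1}{76 \left(0 \left(- \frac{1}{8}\right)\right)^{2} + 379} = \frac{1}{76 \cdot 0^{2} + 379} = \frac{1}{76 \cdot 0 + 379} = \frac{1}{0 + 379} = \frac{1}{379}$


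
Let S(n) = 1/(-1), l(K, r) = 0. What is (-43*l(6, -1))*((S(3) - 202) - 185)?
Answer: 0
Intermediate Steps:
S(n) = -1
(-43*l(6, -1))*((S(3) - 202) - 185) = (-43*0)*((-1 - 202) - 185) = 0*(-203 - 185) = 0*(-388) = 0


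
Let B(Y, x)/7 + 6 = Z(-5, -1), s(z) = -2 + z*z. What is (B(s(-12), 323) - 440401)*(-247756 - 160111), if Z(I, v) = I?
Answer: 179656440426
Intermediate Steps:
s(z) = -2 + z²
B(Y, x) = -77 (B(Y, x) = -42 + 7*(-5) = -42 - 35 = -77)
(B(s(-12), 323) - 440401)*(-247756 - 160111) = (-77 - 440401)*(-247756 - 160111) = -440478*(-407867) = 179656440426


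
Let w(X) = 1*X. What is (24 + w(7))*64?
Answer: 1984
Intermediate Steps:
w(X) = X
(24 + w(7))*64 = (24 + 7)*64 = 31*64 = 1984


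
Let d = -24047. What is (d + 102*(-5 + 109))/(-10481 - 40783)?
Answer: 151/576 ≈ 0.26215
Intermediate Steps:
(d + 102*(-5 + 109))/(-10481 - 40783) = (-24047 + 102*(-5 + 109))/(-10481 - 40783) = (-24047 + 102*104)/(-51264) = (-24047 + 10608)*(-1/51264) = -13439*(-1/51264) = 151/576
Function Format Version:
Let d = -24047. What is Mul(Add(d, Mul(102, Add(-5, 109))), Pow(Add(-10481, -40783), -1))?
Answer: Rational(151, 576) ≈ 0.26215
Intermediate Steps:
Mul(Add(d, Mul(102, Add(-5, 109))), Pow(Add(-10481, -40783), -1)) = Mul(Add(-24047, Mul(102, Add(-5, 109))), Pow(Add(-10481, -40783), -1)) = Mul(Add(-24047, Mul(102, 104)), Pow(-51264, -1)) = Mul(Add(-24047, 10608), Rational(-1, 51264)) = Mul(-13439, Rational(-1, 51264)) = Rational(151, 576)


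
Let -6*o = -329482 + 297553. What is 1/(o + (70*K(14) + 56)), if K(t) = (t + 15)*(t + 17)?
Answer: 2/136615 ≈ 1.4640e-5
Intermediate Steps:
o = 10643/2 (o = -(-329482 + 297553)/6 = -⅙*(-31929) = 10643/2 ≈ 5321.5)
K(t) = (15 + t)*(17 + t)
1/(o + (70*K(14) + 56)) = 1/(10643/2 + (70*(255 + 14² + 32*14) + 56)) = 1/(10643/2 + (70*(255 + 196 + 448) + 56)) = 1/(10643/2 + (70*899 + 56)) = 1/(10643/2 + (62930 + 56)) = 1/(10643/2 + 62986) = 1/(136615/2) = 2/136615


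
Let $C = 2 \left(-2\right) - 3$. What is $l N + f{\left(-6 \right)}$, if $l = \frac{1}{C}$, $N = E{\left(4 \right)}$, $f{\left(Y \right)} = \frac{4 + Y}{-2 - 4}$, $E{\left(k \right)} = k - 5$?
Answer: $\frac{10}{21} \approx 0.47619$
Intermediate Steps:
$E{\left(k \right)} = -5 + k$ ($E{\left(k \right)} = k - 5 = -5 + k$)
$f{\left(Y \right)} = - \frac{2}{3} - \frac{Y}{6}$ ($f{\left(Y \right)} = \frac{4 + Y}{-6} = \left(4 + Y\right) \left(- \frac{1}{6}\right) = - \frac{2}{3} - \frac{Y}{6}$)
$C = -7$ ($C = -4 - 3 = -7$)
$N = -1$ ($N = -5 + 4 = -1$)
$l = - \frac{1}{7}$ ($l = \frac{1}{-7} = - \frac{1}{7} \approx -0.14286$)
$l N + f{\left(-6 \right)} = \left(- \frac{1}{7}\right) \left(-1\right) - - \frac{1}{3} = \frac{1}{7} + \left(- \frac{2}{3} + 1\right) = \frac{1}{7} + \frac{1}{3} = \frac{10}{21}$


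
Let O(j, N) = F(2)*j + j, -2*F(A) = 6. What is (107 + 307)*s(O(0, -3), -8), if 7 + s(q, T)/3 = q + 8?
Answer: 1242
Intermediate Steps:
F(A) = -3 (F(A) = -½*6 = -3)
O(j, N) = -2*j (O(j, N) = -3*j + j = -2*j)
s(q, T) = 3 + 3*q (s(q, T) = -21 + 3*(q + 8) = -21 + 3*(8 + q) = -21 + (24 + 3*q) = 3 + 3*q)
(107 + 307)*s(O(0, -3), -8) = (107 + 307)*(3 + 3*(-2*0)) = 414*(3 + 3*0) = 414*(3 + 0) = 414*3 = 1242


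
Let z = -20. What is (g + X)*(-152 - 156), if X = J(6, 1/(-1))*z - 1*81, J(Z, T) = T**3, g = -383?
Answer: 136752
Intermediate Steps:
X = -61 (X = (1/(-1))**3*(-20) - 1*81 = (-1)**3*(-20) - 81 = -1*(-20) - 81 = 20 - 81 = -61)
(g + X)*(-152 - 156) = (-383 - 61)*(-152 - 156) = -444*(-308) = 136752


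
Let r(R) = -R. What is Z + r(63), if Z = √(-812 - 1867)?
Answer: -63 + I*√2679 ≈ -63.0 + 51.759*I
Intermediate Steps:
Z = I*√2679 (Z = √(-2679) = I*√2679 ≈ 51.759*I)
Z + r(63) = I*√2679 - 1*63 = I*√2679 - 63 = -63 + I*√2679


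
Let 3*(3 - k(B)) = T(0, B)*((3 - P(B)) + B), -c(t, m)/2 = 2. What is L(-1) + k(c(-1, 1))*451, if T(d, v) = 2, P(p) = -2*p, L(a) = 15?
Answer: 4074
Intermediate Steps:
c(t, m) = -4 (c(t, m) = -2*2 = -4)
k(B) = 1 - 2*B (k(B) = 3 - 2*((3 - (-2)*B) + B)/3 = 3 - 2*((3 + 2*B) + B)/3 = 3 - 2*(3 + 3*B)/3 = 3 - (6 + 6*B)/3 = 3 + (-2 - 2*B) = 1 - 2*B)
L(-1) + k(c(-1, 1))*451 = 15 + (1 - 2*(-4))*451 = 15 + (1 + 8)*451 = 15 + 9*451 = 15 + 4059 = 4074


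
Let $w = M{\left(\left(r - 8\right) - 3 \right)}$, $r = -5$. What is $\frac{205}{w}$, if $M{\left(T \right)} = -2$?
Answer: $- \frac{205}{2} \approx -102.5$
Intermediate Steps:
$w = -2$
$\frac{205}{w} = \frac{205}{-2} = 205 \left(- \frac{1}{2}\right) = - \frac{205}{2}$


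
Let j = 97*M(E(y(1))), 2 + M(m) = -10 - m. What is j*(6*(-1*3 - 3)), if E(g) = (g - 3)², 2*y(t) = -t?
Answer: 84681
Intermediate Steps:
y(t) = -t/2 (y(t) = (-t)/2 = -t/2)
E(g) = (-3 + g)²
M(m) = -12 - m (M(m) = -2 + (-10 - m) = -12 - m)
j = -9409/4 (j = 97*(-12 - (-3 - ½*1)²) = 97*(-12 - (-3 - ½)²) = 97*(-12 - (-7/2)²) = 97*(-12 - 1*49/4) = 97*(-12 - 49/4) = 97*(-97/4) = -9409/4 ≈ -2352.3)
j*(6*(-1*3 - 3)) = -28227*(-1*3 - 3)/2 = -28227*(-3 - 3)/2 = -28227*(-6)/2 = -9409/4*(-36) = 84681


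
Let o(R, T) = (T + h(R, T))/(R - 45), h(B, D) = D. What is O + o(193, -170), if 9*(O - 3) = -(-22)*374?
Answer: 304670/333 ≈ 914.92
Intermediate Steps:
o(R, T) = 2*T/(-45 + R) (o(R, T) = (T + T)/(R - 45) = (2*T)/(-45 + R) = 2*T/(-45 + R))
O = 8255/9 (O = 3 + (-(-22)*374)/9 = 3 + (-22*(-374))/9 = 3 + (⅑)*8228 = 3 + 8228/9 = 8255/9 ≈ 917.22)
O + o(193, -170) = 8255/9 + 2*(-170)/(-45 + 193) = 8255/9 + 2*(-170)/148 = 8255/9 + 2*(-170)*(1/148) = 8255/9 - 85/37 = 304670/333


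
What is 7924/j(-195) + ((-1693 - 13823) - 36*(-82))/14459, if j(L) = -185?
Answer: -116897456/2674915 ≈ -43.701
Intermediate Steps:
7924/j(-195) + ((-1693 - 13823) - 36*(-82))/14459 = 7924/(-185) + ((-1693 - 13823) - 36*(-82))/14459 = 7924*(-1/185) + (-15516 + 2952)*(1/14459) = -7924/185 - 12564*1/14459 = -7924/185 - 12564/14459 = -116897456/2674915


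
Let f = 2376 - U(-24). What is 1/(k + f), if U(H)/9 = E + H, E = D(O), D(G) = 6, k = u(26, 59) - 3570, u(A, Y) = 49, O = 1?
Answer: -1/983 ≈ -0.0010173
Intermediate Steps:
k = -3521 (k = 49 - 3570 = -3521)
E = 6
U(H) = 54 + 9*H (U(H) = 9*(6 + H) = 54 + 9*H)
f = 2538 (f = 2376 - (54 + 9*(-24)) = 2376 - (54 - 216) = 2376 - 1*(-162) = 2376 + 162 = 2538)
1/(k + f) = 1/(-3521 + 2538) = 1/(-983) = -1/983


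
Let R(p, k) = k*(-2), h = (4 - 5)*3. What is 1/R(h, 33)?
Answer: -1/66 ≈ -0.015152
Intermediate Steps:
h = -3 (h = -1*3 = -3)
R(p, k) = -2*k
1/R(h, 33) = 1/(-2*33) = 1/(-66) = -1/66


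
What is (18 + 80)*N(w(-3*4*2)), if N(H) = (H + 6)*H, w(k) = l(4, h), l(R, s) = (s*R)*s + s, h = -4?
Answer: 388080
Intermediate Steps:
l(R, s) = s + R*s² (l(R, s) = (R*s)*s + s = R*s² + s = s + R*s²)
w(k) = 60 (w(k) = -4*(1 + 4*(-4)) = -4*(1 - 16) = -4*(-15) = 60)
N(H) = H*(6 + H) (N(H) = (6 + H)*H = H*(6 + H))
(18 + 80)*N(w(-3*4*2)) = (18 + 80)*(60*(6 + 60)) = 98*(60*66) = 98*3960 = 388080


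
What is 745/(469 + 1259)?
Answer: 745/1728 ≈ 0.43113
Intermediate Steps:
745/(469 + 1259) = 745/1728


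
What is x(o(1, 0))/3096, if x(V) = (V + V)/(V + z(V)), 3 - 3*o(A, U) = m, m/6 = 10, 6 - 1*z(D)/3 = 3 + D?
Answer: -19/72756 ≈ -0.00026115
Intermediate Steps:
z(D) = 9 - 3*D (z(D) = 18 - 3*(3 + D) = 18 + (-9 - 3*D) = 9 - 3*D)
m = 60 (m = 6*10 = 60)
o(A, U) = -19 (o(A, U) = 1 - ⅓*60 = 1 - 20 = -19)
x(V) = 2*V/(9 - 2*V) (x(V) = (V + V)/(V + (9 - 3*V)) = (2*V)/(9 - 2*V) = 2*V/(9 - 2*V))
x(o(1, 0))/3096 = -2*(-19)/(-9 + 2*(-19))/3096 = -2*(-19)/(-9 - 38)*(1/3096) = -2*(-19)/(-47)*(1/3096) = -2*(-19)*(-1/47)*(1/3096) = -38/47*1/3096 = -19/72756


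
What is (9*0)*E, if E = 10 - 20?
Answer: 0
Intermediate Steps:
E = -10
(9*0)*E = (9*0)*(-10) = 0*(-10) = 0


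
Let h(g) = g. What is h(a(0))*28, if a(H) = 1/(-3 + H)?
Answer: -28/3 ≈ -9.3333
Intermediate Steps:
h(a(0))*28 = 28/(-3 + 0) = 28/(-3) = -⅓*28 = -28/3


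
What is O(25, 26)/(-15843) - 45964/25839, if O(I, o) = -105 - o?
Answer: -241607581/136455759 ≈ -1.7706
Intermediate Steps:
O(25, 26)/(-15843) - 45964/25839 = (-105 - 1*26)/(-15843) - 45964/25839 = (-105 - 26)*(-1/15843) - 45964*1/25839 = -131*(-1/15843) - 45964/25839 = 131/15843 - 45964/25839 = -241607581/136455759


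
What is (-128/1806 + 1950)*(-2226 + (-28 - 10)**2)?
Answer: -1376934652/903 ≈ -1.5248e+6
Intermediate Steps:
(-128/1806 + 1950)*(-2226 + (-28 - 10)**2) = (-128*1/1806 + 1950)*(-2226 + (-38)**2) = (-64/903 + 1950)*(-2226 + 1444) = (1760786/903)*(-782) = -1376934652/903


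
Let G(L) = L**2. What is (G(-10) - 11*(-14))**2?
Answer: 64516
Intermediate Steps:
(G(-10) - 11*(-14))**2 = ((-10)**2 - 11*(-14))**2 = (100 + 154)**2 = 254**2 = 64516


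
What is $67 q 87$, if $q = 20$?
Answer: $116580$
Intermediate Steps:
$67 q 87 = 67 \cdot 20 \cdot 87 = 1340 \cdot 87 = 116580$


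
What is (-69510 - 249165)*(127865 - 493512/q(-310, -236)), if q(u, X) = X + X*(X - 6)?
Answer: -579347662739475/14219 ≈ -4.0745e+10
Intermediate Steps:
q(u, X) = X + X*(-6 + X)
(-69510 - 249165)*(127865 - 493512/q(-310, -236)) = (-69510 - 249165)*(127865 - 493512*(-1/(236*(-5 - 236)))) = -318675*(127865 - 493512/((-236*(-241)))) = -318675*(127865 - 493512/56876) = -318675*(127865 - 493512*1/56876) = -318675*(127865 - 123378/14219) = -318675*1817989057/14219 = -579347662739475/14219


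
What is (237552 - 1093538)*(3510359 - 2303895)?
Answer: -1032716293504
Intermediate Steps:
(237552 - 1093538)*(3510359 - 2303895) = -855986*1206464 = -1032716293504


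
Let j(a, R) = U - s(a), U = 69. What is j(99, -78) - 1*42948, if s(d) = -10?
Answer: -42869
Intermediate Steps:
j(a, R) = 79 (j(a, R) = 69 - 1*(-10) = 69 + 10 = 79)
j(99, -78) - 1*42948 = 79 - 1*42948 = 79 - 42948 = -42869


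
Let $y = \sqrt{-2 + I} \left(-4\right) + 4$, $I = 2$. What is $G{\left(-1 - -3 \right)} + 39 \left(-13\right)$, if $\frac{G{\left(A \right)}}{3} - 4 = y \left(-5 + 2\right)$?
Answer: $-531$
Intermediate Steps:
$y = 4$ ($y = \sqrt{-2 + 2} \left(-4\right) + 4 = \sqrt{0} \left(-4\right) + 4 = 0 \left(-4\right) + 4 = 0 + 4 = 4$)
$G{\left(A \right)} = -24$ ($G{\left(A \right)} = 12 + 3 \cdot 4 \left(-5 + 2\right) = 12 + 3 \cdot 4 \left(-3\right) = 12 + 3 \left(-12\right) = 12 - 36 = -24$)
$G{\left(-1 - -3 \right)} + 39 \left(-13\right) = -24 + 39 \left(-13\right) = -24 - 507 = -531$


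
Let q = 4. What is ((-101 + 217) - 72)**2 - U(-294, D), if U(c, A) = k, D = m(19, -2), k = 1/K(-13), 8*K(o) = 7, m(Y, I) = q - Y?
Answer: 13544/7 ≈ 1934.9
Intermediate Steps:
m(Y, I) = 4 - Y
K(o) = 7/8 (K(o) = (1/8)*7 = 7/8)
k = 8/7 (k = 1/(7/8) = 8/7 ≈ 1.1429)
D = -15 (D = 4 - 1*19 = 4 - 19 = -15)
U(c, A) = 8/7
((-101 + 217) - 72)**2 - U(-294, D) = ((-101 + 217) - 72)**2 - 1*8/7 = (116 - 72)**2 - 8/7 = 44**2 - 8/7 = 1936 - 8/7 = 13544/7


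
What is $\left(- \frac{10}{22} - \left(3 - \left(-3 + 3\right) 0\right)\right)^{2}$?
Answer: $\frac{1444}{121} \approx 11.934$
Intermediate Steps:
$\left(- \frac{10}{22} - \left(3 - \left(-3 + 3\right) 0\right)\right)^{2} = \left(\left(-10\right) \frac{1}{22} + \left(0 \cdot 0 - 3\right)\right)^{2} = \left(- \frac{5}{11} + \left(0 - 3\right)\right)^{2} = \left(- \frac{5}{11} - 3\right)^{2} = \left(- \frac{38}{11}\right)^{2} = \frac{1444}{121}$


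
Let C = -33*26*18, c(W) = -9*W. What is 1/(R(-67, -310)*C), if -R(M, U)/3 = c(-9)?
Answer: 1/3752892 ≈ 2.6646e-7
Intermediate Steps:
R(M, U) = -243 (R(M, U) = -(-27)*(-9) = -3*81 = -243)
C = -15444 (C = -858*18 = -15444)
1/(R(-67, -310)*C) = 1/(-243*(-15444)) = -1/243*(-1/15444) = 1/3752892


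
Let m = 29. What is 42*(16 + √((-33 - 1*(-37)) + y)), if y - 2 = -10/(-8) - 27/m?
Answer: 672 + 21*√21257/29 ≈ 777.58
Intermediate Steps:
y = 269/116 (y = 2 + (-10/(-8) - 27/29) = 2 + (-10*(-⅛) - 27*1/29) = 2 + (5/4 - 27/29) = 2 + 37/116 = 269/116 ≈ 2.3190)
42*(16 + √((-33 - 1*(-37)) + y)) = 42*(16 + √((-33 - 1*(-37)) + 269/116)) = 42*(16 + √((-33 + 37) + 269/116)) = 42*(16 + √(4 + 269/116)) = 42*(16 + √(733/116)) = 42*(16 + √21257/58) = 672 + 21*√21257/29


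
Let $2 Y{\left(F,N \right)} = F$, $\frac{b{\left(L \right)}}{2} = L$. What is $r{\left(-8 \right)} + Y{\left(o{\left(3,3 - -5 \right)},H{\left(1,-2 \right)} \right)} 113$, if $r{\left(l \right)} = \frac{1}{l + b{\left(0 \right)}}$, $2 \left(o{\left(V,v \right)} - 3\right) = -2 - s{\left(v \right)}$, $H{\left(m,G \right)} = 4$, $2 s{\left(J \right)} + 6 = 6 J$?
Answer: $- \frac{3843}{8} \approx -480.38$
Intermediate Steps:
$s{\left(J \right)} = -3 + 3 J$ ($s{\left(J \right)} = -3 + \frac{6 J}{2} = -3 + 3 J$)
$b{\left(L \right)} = 2 L$
$o{\left(V,v \right)} = \frac{7}{2} - \frac{3 v}{2}$ ($o{\left(V,v \right)} = 3 + \frac{-2 - \left(-3 + 3 v\right)}{2} = 3 + \frac{1 - 3 v}{2} = 3 - \left(- \frac{1}{2} + \frac{3 v}{2}\right) = \frac{7}{2} - \frac{3 v}{2}$)
$Y{\left(F,N \right)} = \frac{F}{2}$
$r{\left(l \right)} = \frac{1}{l}$ ($r{\left(l \right)} = \frac{1}{l + 2 \cdot 0} = \frac{1}{l + 0} = \frac{1}{l}$)
$r{\left(-8 \right)} + Y{\left(o{\left(3,3 - -5 \right)},H{\left(1,-2 \right)} \right)} 113 = \frac{1}{-8} + \frac{\frac{7}{2} - \frac{3 \left(3 - -5\right)}{2}}{2} \cdot 113 = - \frac{1}{8} + \frac{\frac{7}{2} - \frac{3 \left(3 + 5\right)}{2}}{2} \cdot 113 = - \frac{1}{8} + \frac{\frac{7}{2} - 12}{2} \cdot 113 = - \frac{1}{8} + \frac{1}{2} \left(- \frac{17}{2}\right) 113 = - \frac{1}{8} - \frac{1921}{4} = - \frac{3843}{8}$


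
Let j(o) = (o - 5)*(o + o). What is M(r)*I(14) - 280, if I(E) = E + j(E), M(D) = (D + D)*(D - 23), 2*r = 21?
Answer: -70105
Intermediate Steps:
r = 21/2 (r = (½)*21 = 21/2 ≈ 10.500)
j(o) = 2*o*(-5 + o) (j(o) = (-5 + o)*(2*o) = 2*o*(-5 + o))
M(D) = 2*D*(-23 + D) (M(D) = (2*D)*(-23 + D) = 2*D*(-23 + D))
I(E) = E + 2*E*(-5 + E)
M(r)*I(14) - 280 = (2*(21/2)*(-23 + 21/2))*(14*(-9 + 2*14)) - 280 = (2*(21/2)*(-25/2))*(14*(-9 + 28)) - 280 = -3675*19 - 280 = -525/2*266 - 280 = -69825 - 280 = -70105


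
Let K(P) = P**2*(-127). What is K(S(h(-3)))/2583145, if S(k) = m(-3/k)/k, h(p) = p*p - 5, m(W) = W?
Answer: -1143/661285120 ≈ -1.7285e-6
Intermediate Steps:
h(p) = -5 + p**2 (h(p) = p**2 - 5 = -5 + p**2)
S(k) = -3/k**2 (S(k) = (-3/k)/k = -3/k**2)
K(P) = -127*P**2
K(S(h(-3)))/2583145 = -127*9/(-5 + (-3)**2)**4/2583145 = -127*9/(-5 + 9)**4*(1/2583145) = -127*(-3/4**2)**2*(1/2583145) = -127*(-3*1/16)**2*(1/2583145) = -127*(-3/16)**2*(1/2583145) = -127*9/256*(1/2583145) = -1143/256*1/2583145 = -1143/661285120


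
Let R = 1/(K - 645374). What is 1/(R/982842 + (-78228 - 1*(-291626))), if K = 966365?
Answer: 315483436422/67323534365581957 ≈ 4.6861e-6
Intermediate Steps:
R = 1/320991 (R = 1/(966365 - 645374) = 1/320991 ≈ 3.1154e-6)
1/(R/982842 + (-78228 - 1*(-291626))) = 1/((1/320991)/982842 + (-78228 - 1*(-291626))) = 1/((1/320991)*(1/982842) + (-78228 + 291626)) = 1/(1/315483436422 + 213398) = 1/(67323534365581957/315483436422) = 315483436422/67323534365581957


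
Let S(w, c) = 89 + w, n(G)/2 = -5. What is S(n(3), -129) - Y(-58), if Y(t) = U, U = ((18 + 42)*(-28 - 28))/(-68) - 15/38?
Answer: 19369/646 ≈ 29.983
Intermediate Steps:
n(G) = -10 (n(G) = 2*(-5) = -10)
U = 31665/646 (U = (60*(-56))*(-1/68) - 15*1/38 = -3360*(-1/68) - 15/38 = 840/17 - 15/38 = 31665/646 ≈ 49.017)
Y(t) = 31665/646
S(n(3), -129) - Y(-58) = (89 - 10) - 1*31665/646 = 79 - 31665/646 = 19369/646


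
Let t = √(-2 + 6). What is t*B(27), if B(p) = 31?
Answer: 62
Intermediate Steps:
t = 2 (t = √4 = 2)
t*B(27) = 2*31 = 62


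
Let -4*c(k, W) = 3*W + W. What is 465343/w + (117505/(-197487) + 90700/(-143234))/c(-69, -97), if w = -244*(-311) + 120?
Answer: 637089522073453669/104270827652661852 ≈ 6.1099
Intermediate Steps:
w = 76004 (w = 75884 + 120 = 76004)
c(k, W) = -W (c(k, W) = -(3*W + W)/4 = -W)
465343/w + (117505/(-197487) + 90700/(-143234))/c(-69, -97) = 465343/76004 + (117505/(-197487) + 90700/(-143234))/((-1*(-97))) = 465343*(1/76004) + (117505*(-1/197487) + 90700*(-1/143234))/97 = 465343/76004 + (-117505/197487 - 45350/71617)*(1/97) = 465343/76004 - 17371391035/14143426479*1/97 = 465343/76004 - 17371391035/1371912368463 = 637089522073453669/104270827652661852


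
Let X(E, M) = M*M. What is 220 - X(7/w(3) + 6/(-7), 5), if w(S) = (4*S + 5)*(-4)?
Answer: 195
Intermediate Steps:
w(S) = -20 - 16*S (w(S) = (5 + 4*S)*(-4) = -20 - 16*S)
X(E, M) = M²
220 - X(7/w(3) + 6/(-7), 5) = 220 - 1*5² = 220 - 1*25 = 220 - 25 = 195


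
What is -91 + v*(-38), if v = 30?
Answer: -1231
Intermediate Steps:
-91 + v*(-38) = -91 + 30*(-38) = -91 - 1140 = -1231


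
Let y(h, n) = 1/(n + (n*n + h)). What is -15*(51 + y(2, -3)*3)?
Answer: -6165/8 ≈ -770.63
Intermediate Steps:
y(h, n) = 1/(h + n + n²) (y(h, n) = 1/(n + (n² + h)) = 1/(n + (h + n²)) = 1/(h + n + n²))
-15*(51 + y(2, -3)*3) = -15*(51 + 3/(2 - 3 + (-3)²)) = -15*(51 + 3/(2 - 3 + 9)) = -15*(51 + 3/8) = -15*411/8 = -6165/8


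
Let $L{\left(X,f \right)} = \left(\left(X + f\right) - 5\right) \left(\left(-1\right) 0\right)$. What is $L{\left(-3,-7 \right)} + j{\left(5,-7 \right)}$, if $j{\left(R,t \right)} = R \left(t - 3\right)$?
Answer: $-50$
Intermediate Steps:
$L{\left(X,f \right)} = 0$ ($L{\left(X,f \right)} = \left(-5 + X + f\right) 0 = 0$)
$j{\left(R,t \right)} = R \left(-3 + t\right)$
$L{\left(-3,-7 \right)} + j{\left(5,-7 \right)} = 0 + 5 \left(-3 - 7\right) = 0 + 5 \left(-10\right) = 0 - 50 = -50$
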